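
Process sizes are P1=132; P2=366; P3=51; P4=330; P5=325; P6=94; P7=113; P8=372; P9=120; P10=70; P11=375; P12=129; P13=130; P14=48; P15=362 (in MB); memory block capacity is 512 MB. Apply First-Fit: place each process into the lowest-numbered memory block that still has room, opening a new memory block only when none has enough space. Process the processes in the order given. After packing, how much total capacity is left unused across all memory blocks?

Put P1 (132 MB) in memory block 1; 380 MB remain.
Put P2 (366 MB) in memory block 1; 14 MB remain.
Put P3 (51 MB) in memory block 2; 461 MB remain.
Put P4 (330 MB) in memory block 2; 131 MB remain.
Put P5 (325 MB) in memory block 3; 187 MB remain.
Put P6 (94 MB) in memory block 2; 37 MB remain.
Put P7 (113 MB) in memory block 3; 74 MB remain.
Put P8 (372 MB) in memory block 4; 140 MB remain.
Put P9 (120 MB) in memory block 4; 20 MB remain.
Put P10 (70 MB) in memory block 3; 4 MB remain.
Put P11 (375 MB) in memory block 5; 137 MB remain.
Put P12 (129 MB) in memory block 5; 8 MB remain.
Put P13 (130 MB) in memory block 6; 382 MB remain.
Put P14 (48 MB) in memory block 6; 334 MB remain.
Put P15 (362 MB) in memory block 7; 150 MB remain.
7 memory blocks × 512 MB = 3584 MB; used 3017 MB; unused 567 MB.

567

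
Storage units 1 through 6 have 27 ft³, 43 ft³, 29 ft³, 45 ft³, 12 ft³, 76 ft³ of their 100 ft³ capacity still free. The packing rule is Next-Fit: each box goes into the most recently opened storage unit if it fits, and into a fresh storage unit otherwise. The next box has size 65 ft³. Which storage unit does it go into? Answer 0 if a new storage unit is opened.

6

Next-Fit only looks at storage unit 6, which has 76 ft³ free.
65 ft³ fits there.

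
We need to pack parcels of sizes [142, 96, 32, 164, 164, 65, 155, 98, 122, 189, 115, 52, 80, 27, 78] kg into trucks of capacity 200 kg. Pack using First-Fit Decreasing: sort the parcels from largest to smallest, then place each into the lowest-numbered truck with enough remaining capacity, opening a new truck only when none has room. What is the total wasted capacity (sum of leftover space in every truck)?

221

Sorted descending: 189, 164, 164, 155, 142, 122, 115, 98, 96, 80, 78, 65, 52, 32, 27.
Put 189 kg in truck 1; 11 kg remain.
Put 164 kg in truck 2; 36 kg remain.
Put 164 kg in truck 3; 36 kg remain.
Put 155 kg in truck 4; 45 kg remain.
Put 142 kg in truck 5; 58 kg remain.
Put 122 kg in truck 6; 78 kg remain.
Put 115 kg in truck 7; 85 kg remain.
Put 98 kg in truck 8; 102 kg remain.
Put 96 kg in truck 8; 6 kg remain.
Put 80 kg in truck 7; 5 kg remain.
Put 78 kg in truck 6; 0 kg remain.
Put 65 kg in truck 9; 135 kg remain.
Put 52 kg in truck 5; 6 kg remain.
Put 32 kg in truck 2; 4 kg remain.
Put 27 kg in truck 3; 9 kg remain.
9 trucks × 200 kg = 1800 kg; used 1579 kg; unused 221 kg.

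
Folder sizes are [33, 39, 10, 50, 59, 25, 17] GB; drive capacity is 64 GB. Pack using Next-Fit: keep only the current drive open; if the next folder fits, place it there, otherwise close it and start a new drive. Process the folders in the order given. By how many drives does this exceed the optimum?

1

Next-Fit: [33] [39,10] [50] [59] [25,17] → 5 drives.
Total size 233 GB; any packing needs at least ⌈233/64⌉ = 4 drives.
An optimal packing achieves that bound: [59] [50,10] [39,25] [33,17] → 4 drives.
Excess: 5 − 4 = 1.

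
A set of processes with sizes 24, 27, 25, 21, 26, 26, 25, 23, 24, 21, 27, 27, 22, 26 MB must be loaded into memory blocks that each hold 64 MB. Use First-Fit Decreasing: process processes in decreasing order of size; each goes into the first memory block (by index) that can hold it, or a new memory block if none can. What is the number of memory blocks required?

Sorted descending: 27, 27, 27, 26, 26, 26, 25, 25, 24, 24, 23, 22, 21, 21.
27 MB → memory block 1 (remaining 37 MB)
27 MB → memory block 1 (remaining 10 MB)
27 MB → memory block 2 (remaining 37 MB)
26 MB → memory block 2 (remaining 11 MB)
26 MB → memory block 3 (remaining 38 MB)
26 MB → memory block 3 (remaining 12 MB)
25 MB → memory block 4 (remaining 39 MB)
25 MB → memory block 4 (remaining 14 MB)
24 MB → memory block 5 (remaining 40 MB)
24 MB → memory block 5 (remaining 16 MB)
23 MB → memory block 6 (remaining 41 MB)
22 MB → memory block 6 (remaining 19 MB)
21 MB → memory block 7 (remaining 43 MB)
21 MB → memory block 7 (remaining 22 MB)

7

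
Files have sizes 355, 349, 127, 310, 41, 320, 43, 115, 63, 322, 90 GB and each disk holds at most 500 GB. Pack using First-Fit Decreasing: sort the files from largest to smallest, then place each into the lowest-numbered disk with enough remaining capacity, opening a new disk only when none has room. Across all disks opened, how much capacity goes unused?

Sorted descending: 355, 349, 322, 320, 310, 127, 115, 90, 63, 43, 41.
355 GB → disk 1 (remaining 145 GB)
349 GB → disk 2 (remaining 151 GB)
322 GB → disk 3 (remaining 178 GB)
320 GB → disk 4 (remaining 180 GB)
310 GB → disk 5 (remaining 190 GB)
127 GB → disk 1 (remaining 18 GB)
115 GB → disk 2 (remaining 36 GB)
90 GB → disk 3 (remaining 88 GB)
63 GB → disk 3 (remaining 25 GB)
43 GB → disk 4 (remaining 137 GB)
41 GB → disk 4 (remaining 96 GB)
5 disks × 500 GB = 2500 GB; used 2135 GB; unused 365 GB.

365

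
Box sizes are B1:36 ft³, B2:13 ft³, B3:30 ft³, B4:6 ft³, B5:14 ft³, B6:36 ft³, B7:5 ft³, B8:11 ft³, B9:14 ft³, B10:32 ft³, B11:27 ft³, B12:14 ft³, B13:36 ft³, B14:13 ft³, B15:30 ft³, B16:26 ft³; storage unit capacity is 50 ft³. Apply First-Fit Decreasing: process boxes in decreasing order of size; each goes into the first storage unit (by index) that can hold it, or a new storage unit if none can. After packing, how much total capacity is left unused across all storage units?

Sorted descending: 36, 36, 36, 32, 30, 30, 27, 26, 14, 14, 14, 13, 13, 11, 6, 5.
storage unit 1: place 36 ft³, 14 ft³ left
storage unit 2: place 36 ft³, 14 ft³ left
storage unit 3: place 36 ft³, 14 ft³ left
storage unit 4: place 32 ft³, 18 ft³ left
storage unit 5: place 30 ft³, 20 ft³ left
storage unit 6: place 30 ft³, 20 ft³ left
storage unit 7: place 27 ft³, 23 ft³ left
storage unit 8: place 26 ft³, 24 ft³ left
storage unit 1: place 14 ft³, 0 ft³ left
storage unit 2: place 14 ft³, 0 ft³ left
storage unit 3: place 14 ft³, 0 ft³ left
storage unit 4: place 13 ft³, 5 ft³ left
storage unit 5: place 13 ft³, 7 ft³ left
storage unit 6: place 11 ft³, 9 ft³ left
storage unit 5: place 6 ft³, 1 ft³ left
storage unit 4: place 5 ft³, 0 ft³ left
8 storage units × 50 ft³ = 400 ft³; used 343 ft³; unused 57 ft³.

57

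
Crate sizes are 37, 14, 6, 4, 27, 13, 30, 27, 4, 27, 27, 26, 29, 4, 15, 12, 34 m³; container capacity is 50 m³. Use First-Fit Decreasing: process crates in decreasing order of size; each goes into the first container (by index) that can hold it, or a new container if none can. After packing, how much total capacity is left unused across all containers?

Sorted descending: 37, 34, 30, 29, 27, 27, 27, 27, 26, 15, 14, 13, 12, 6, 4, 4, 4.
container 1: place 37 m³, 13 m³ left
container 2: place 34 m³, 16 m³ left
container 3: place 30 m³, 20 m³ left
container 4: place 29 m³, 21 m³ left
container 5: place 27 m³, 23 m³ left
container 6: place 27 m³, 23 m³ left
container 7: place 27 m³, 23 m³ left
container 8: place 27 m³, 23 m³ left
container 9: place 26 m³, 24 m³ left
container 2: place 15 m³, 1 m³ left
container 3: place 14 m³, 6 m³ left
container 1: place 13 m³, 0 m³ left
container 4: place 12 m³, 9 m³ left
container 3: place 6 m³, 0 m³ left
container 4: place 4 m³, 5 m³ left
container 4: place 4 m³, 1 m³ left
container 5: place 4 m³, 19 m³ left
9 containers × 50 m³ = 450 m³; used 336 m³; unused 114 m³.

114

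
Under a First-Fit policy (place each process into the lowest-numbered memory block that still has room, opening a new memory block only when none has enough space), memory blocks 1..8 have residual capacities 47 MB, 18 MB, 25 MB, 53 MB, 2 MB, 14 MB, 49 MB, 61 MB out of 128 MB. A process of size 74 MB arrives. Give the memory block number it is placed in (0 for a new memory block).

0

No memory block has ≥ 74 MB free, so a new memory block is opened.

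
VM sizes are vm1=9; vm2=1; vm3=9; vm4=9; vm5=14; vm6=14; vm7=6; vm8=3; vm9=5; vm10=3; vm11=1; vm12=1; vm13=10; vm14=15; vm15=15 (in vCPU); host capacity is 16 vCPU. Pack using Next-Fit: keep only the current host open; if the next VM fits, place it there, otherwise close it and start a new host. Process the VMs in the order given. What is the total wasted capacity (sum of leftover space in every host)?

29

vm1 (9 vCPU) → host 1 (remaining 7 vCPU)
vm2 (1 vCPU) → host 1 (remaining 6 vCPU)
vm3 (9 vCPU) → host 2 (remaining 7 vCPU)
vm4 (9 vCPU) → host 3 (remaining 7 vCPU)
vm5 (14 vCPU) → host 4 (remaining 2 vCPU)
vm6 (14 vCPU) → host 5 (remaining 2 vCPU)
vm7 (6 vCPU) → host 6 (remaining 10 vCPU)
vm8 (3 vCPU) → host 6 (remaining 7 vCPU)
vm9 (5 vCPU) → host 6 (remaining 2 vCPU)
vm10 (3 vCPU) → host 7 (remaining 13 vCPU)
vm11 (1 vCPU) → host 7 (remaining 12 vCPU)
vm12 (1 vCPU) → host 7 (remaining 11 vCPU)
vm13 (10 vCPU) → host 7 (remaining 1 vCPU)
vm14 (15 vCPU) → host 8 (remaining 1 vCPU)
vm15 (15 vCPU) → host 9 (remaining 1 vCPU)
9 hosts × 16 vCPU = 144 vCPU; used 115 vCPU; unused 29 vCPU.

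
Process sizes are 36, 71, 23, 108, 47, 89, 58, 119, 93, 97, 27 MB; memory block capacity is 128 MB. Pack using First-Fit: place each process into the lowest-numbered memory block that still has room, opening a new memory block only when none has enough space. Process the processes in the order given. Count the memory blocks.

memory block 1: place 36 MB, 92 MB left
memory block 1: place 71 MB, 21 MB left
memory block 2: place 23 MB, 105 MB left
memory block 3: place 108 MB, 20 MB left
memory block 2: place 47 MB, 58 MB left
memory block 4: place 89 MB, 39 MB left
memory block 2: place 58 MB, 0 MB left
memory block 5: place 119 MB, 9 MB left
memory block 6: place 93 MB, 35 MB left
memory block 7: place 97 MB, 31 MB left
memory block 4: place 27 MB, 12 MB left

7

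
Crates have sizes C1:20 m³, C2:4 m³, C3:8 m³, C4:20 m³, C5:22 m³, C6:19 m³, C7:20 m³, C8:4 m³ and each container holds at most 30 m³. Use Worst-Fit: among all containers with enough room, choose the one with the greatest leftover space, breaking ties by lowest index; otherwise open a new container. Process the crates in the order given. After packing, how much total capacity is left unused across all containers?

C1 (20 m³) → container 1 (remaining 10 m³)
C2 (4 m³) → container 1 (remaining 6 m³)
C3 (8 m³) → container 2 (remaining 22 m³)
C4 (20 m³) → container 2 (remaining 2 m³)
C5 (22 m³) → container 3 (remaining 8 m³)
C6 (19 m³) → container 4 (remaining 11 m³)
C7 (20 m³) → container 5 (remaining 10 m³)
C8 (4 m³) → container 4 (remaining 7 m³)
5 containers × 30 m³ = 150 m³; used 117 m³; unused 33 m³.

33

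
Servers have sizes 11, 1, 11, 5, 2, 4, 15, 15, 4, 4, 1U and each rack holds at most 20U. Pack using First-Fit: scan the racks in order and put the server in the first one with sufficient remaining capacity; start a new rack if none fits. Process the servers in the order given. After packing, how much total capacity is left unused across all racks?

rack 1: place 11U, 9U left
rack 1: place 1U, 8U left
rack 2: place 11U, 9U left
rack 1: place 5U, 3U left
rack 1: place 2U, 1U left
rack 2: place 4U, 5U left
rack 3: place 15U, 5U left
rack 4: place 15U, 5U left
rack 2: place 4U, 1U left
rack 3: place 4U, 1U left
rack 1: place 1U, 0U left
4 racks × 20U = 80U; used 73U; unused 7U.

7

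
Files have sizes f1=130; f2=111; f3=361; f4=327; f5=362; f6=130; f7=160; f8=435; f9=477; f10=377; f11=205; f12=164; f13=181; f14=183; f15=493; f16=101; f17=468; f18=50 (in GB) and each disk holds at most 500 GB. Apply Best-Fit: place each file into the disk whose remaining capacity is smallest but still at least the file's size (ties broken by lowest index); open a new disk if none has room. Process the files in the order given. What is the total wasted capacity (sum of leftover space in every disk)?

785

disk 1: place f1 (130 GB), 370 GB left
disk 1: place f2 (111 GB), 259 GB left
disk 2: place f3 (361 GB), 139 GB left
disk 3: place f4 (327 GB), 173 GB left
disk 4: place f5 (362 GB), 138 GB left
disk 4: place f6 (130 GB), 8 GB left
disk 3: place f7 (160 GB), 13 GB left
disk 5: place f8 (435 GB), 65 GB left
disk 6: place f9 (477 GB), 23 GB left
disk 7: place f10 (377 GB), 123 GB left
disk 1: place f11 (205 GB), 54 GB left
disk 8: place f12 (164 GB), 336 GB left
disk 8: place f13 (181 GB), 155 GB left
disk 9: place f14 (183 GB), 317 GB left
disk 10: place f15 (493 GB), 7 GB left
disk 7: place f16 (101 GB), 22 GB left
disk 11: place f17 (468 GB), 32 GB left
disk 1: place f18 (50 GB), 4 GB left
11 disks × 500 GB = 5500 GB; used 4715 GB; unused 785 GB.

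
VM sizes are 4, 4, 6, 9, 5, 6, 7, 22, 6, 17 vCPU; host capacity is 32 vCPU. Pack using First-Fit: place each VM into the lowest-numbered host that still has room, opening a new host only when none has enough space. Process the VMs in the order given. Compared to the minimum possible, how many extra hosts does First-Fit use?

First-Fit: [4,4,6,9,5] [6,7,6] [22] [17] → 4 hosts.
Total size 86 vCPU; any packing needs at least ⌈86/32⌉ = 3 hosts.
An optimal packing achieves that bound: [22,9] [17,7,6] [6,6,5,4,4] → 3 hosts.
Excess: 4 − 3 = 1.

1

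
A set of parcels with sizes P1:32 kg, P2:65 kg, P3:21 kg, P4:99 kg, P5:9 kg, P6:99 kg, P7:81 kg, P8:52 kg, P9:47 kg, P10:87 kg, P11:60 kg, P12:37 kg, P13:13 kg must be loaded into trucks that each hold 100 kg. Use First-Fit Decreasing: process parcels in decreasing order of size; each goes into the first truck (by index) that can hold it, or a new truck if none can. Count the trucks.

Sorted descending: 99, 99, 87, 81, 65, 60, 52, 47, 37, 32, 21, 13, 9.
99 kg → truck 1 (remaining 1 kg)
99 kg → truck 2 (remaining 1 kg)
87 kg → truck 3 (remaining 13 kg)
81 kg → truck 4 (remaining 19 kg)
65 kg → truck 5 (remaining 35 kg)
60 kg → truck 6 (remaining 40 kg)
52 kg → truck 7 (remaining 48 kg)
47 kg → truck 7 (remaining 1 kg)
37 kg → truck 6 (remaining 3 kg)
32 kg → truck 5 (remaining 3 kg)
21 kg → truck 8 (remaining 79 kg)
13 kg → truck 3 (remaining 0 kg)
9 kg → truck 4 (remaining 10 kg)
Final trucks: [99] [99] [87,13] [81,9] [65,32] [60,37] [52,47] [21].

8 trucks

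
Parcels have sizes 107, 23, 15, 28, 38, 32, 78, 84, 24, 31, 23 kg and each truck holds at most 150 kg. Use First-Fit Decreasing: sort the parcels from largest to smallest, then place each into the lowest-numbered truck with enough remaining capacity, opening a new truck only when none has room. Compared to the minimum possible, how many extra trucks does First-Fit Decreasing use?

First-Fit Decreasing: [107,38] [84,32,31] [78,28,24,15] [23,23] → 4 trucks.
Total size 483 kg; any packing needs at least ⌈483/150⌉ = 4 trucks.
So 4 is already optimal.

0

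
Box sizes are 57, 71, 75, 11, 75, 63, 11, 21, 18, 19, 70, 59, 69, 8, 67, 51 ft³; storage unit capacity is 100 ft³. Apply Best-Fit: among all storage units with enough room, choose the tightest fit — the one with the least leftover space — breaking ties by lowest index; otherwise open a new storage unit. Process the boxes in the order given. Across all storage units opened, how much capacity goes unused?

255

Put 57 ft³ in storage unit 1; 43 ft³ remain.
Put 71 ft³ in storage unit 2; 29 ft³ remain.
Put 75 ft³ in storage unit 3; 25 ft³ remain.
Put 11 ft³ in storage unit 3; 14 ft³ remain.
Put 75 ft³ in storage unit 4; 25 ft³ remain.
Put 63 ft³ in storage unit 5; 37 ft³ remain.
Put 11 ft³ in storage unit 3; 3 ft³ remain.
Put 21 ft³ in storage unit 4; 4 ft³ remain.
Put 18 ft³ in storage unit 2; 11 ft³ remain.
Put 19 ft³ in storage unit 5; 18 ft³ remain.
Put 70 ft³ in storage unit 6; 30 ft³ remain.
Put 59 ft³ in storage unit 7; 41 ft³ remain.
Put 69 ft³ in storage unit 8; 31 ft³ remain.
Put 8 ft³ in storage unit 2; 3 ft³ remain.
Put 67 ft³ in storage unit 9; 33 ft³ remain.
Put 51 ft³ in storage unit 10; 49 ft³ remain.
10 storage units × 100 ft³ = 1000 ft³; used 745 ft³; unused 255 ft³.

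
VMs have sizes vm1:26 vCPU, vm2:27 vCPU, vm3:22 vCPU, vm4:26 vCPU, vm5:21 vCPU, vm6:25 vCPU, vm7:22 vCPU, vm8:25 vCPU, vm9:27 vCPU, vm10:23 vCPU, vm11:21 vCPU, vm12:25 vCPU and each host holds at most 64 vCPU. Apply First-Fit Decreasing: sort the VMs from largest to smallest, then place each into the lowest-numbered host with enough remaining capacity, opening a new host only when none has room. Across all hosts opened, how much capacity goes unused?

94

Sorted descending: 27, 27, 26, 26, 25, 25, 25, 23, 22, 22, 21, 21.
Put 27 vCPU in host 1; 37 vCPU remain.
Put 27 vCPU in host 1; 10 vCPU remain.
Put 26 vCPU in host 2; 38 vCPU remain.
Put 26 vCPU in host 2; 12 vCPU remain.
Put 25 vCPU in host 3; 39 vCPU remain.
Put 25 vCPU in host 3; 14 vCPU remain.
Put 25 vCPU in host 4; 39 vCPU remain.
Put 23 vCPU in host 4; 16 vCPU remain.
Put 22 vCPU in host 5; 42 vCPU remain.
Put 22 vCPU in host 5; 20 vCPU remain.
Put 21 vCPU in host 6; 43 vCPU remain.
Put 21 vCPU in host 6; 22 vCPU remain.
6 hosts × 64 vCPU = 384 vCPU; used 290 vCPU; unused 94 vCPU.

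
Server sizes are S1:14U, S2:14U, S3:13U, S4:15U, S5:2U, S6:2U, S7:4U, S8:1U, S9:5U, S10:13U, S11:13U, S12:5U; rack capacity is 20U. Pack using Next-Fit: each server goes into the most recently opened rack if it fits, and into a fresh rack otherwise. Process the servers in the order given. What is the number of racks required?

S1 (14U) → rack 1 (remaining 6U)
S2 (14U) → rack 2 (remaining 6U)
S3 (13U) → rack 3 (remaining 7U)
S4 (15U) → rack 4 (remaining 5U)
S5 (2U) → rack 4 (remaining 3U)
S6 (2U) → rack 4 (remaining 1U)
S7 (4U) → rack 5 (remaining 16U)
S8 (1U) → rack 5 (remaining 15U)
S9 (5U) → rack 5 (remaining 10U)
S10 (13U) → rack 6 (remaining 7U)
S11 (13U) → rack 7 (remaining 7U)
S12 (5U) → rack 7 (remaining 2U)
Final racks: [14] [14] [13] [15,2,2] [4,1,5] [13] [13,5].

7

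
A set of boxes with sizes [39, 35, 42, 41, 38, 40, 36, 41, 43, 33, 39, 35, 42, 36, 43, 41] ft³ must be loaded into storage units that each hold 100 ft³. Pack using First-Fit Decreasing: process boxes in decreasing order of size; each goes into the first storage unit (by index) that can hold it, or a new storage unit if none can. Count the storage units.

Sorted descending: 43, 43, 42, 42, 41, 41, 41, 40, 39, 39, 38, 36, 36, 35, 35, 33.
storage unit 1: place 43 ft³, 57 ft³ left
storage unit 1: place 43 ft³, 14 ft³ left
storage unit 2: place 42 ft³, 58 ft³ left
storage unit 2: place 42 ft³, 16 ft³ left
storage unit 3: place 41 ft³, 59 ft³ left
storage unit 3: place 41 ft³, 18 ft³ left
storage unit 4: place 41 ft³, 59 ft³ left
storage unit 4: place 40 ft³, 19 ft³ left
storage unit 5: place 39 ft³, 61 ft³ left
storage unit 5: place 39 ft³, 22 ft³ left
storage unit 6: place 38 ft³, 62 ft³ left
storage unit 6: place 36 ft³, 26 ft³ left
storage unit 7: place 36 ft³, 64 ft³ left
storage unit 7: place 35 ft³, 29 ft³ left
storage unit 8: place 35 ft³, 65 ft³ left
storage unit 8: place 33 ft³, 32 ft³ left
Final storage units: [43,43] [42,42] [41,41] [41,40] [39,39] [38,36] [36,35] [35,33].

8 storage units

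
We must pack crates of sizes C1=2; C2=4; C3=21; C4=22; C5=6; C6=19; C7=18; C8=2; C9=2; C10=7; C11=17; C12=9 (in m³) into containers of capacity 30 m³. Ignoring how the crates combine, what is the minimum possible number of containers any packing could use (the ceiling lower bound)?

5

Total size = 2 + 4 + 21 + 22 + 6 + 19 + 18 + 2 + 2 + 7 + 17 + 9 = 129 m³.
⌈129 / 30⌉ = 5.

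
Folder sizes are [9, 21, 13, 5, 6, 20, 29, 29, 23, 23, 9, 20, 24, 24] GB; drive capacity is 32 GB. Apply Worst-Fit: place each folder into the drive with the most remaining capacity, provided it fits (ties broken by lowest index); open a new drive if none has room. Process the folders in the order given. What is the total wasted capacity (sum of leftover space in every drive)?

65

Put 9 GB in drive 1; 23 GB remain.
Put 21 GB in drive 1; 2 GB remain.
Put 13 GB in drive 2; 19 GB remain.
Put 5 GB in drive 2; 14 GB remain.
Put 6 GB in drive 2; 8 GB remain.
Put 20 GB in drive 3; 12 GB remain.
Put 29 GB in drive 4; 3 GB remain.
Put 29 GB in drive 5; 3 GB remain.
Put 23 GB in drive 6; 9 GB remain.
Put 23 GB in drive 7; 9 GB remain.
Put 9 GB in drive 3; 3 GB remain.
Put 20 GB in drive 8; 12 GB remain.
Put 24 GB in drive 9; 8 GB remain.
Put 24 GB in drive 10; 8 GB remain.
10 drives × 32 GB = 320 GB; used 255 GB; unused 65 GB.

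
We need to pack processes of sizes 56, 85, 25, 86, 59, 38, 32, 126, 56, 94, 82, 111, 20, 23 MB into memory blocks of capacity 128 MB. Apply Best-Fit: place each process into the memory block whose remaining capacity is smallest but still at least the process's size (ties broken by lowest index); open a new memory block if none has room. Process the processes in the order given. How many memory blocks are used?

memory block 1: place 56 MB, 72 MB left
memory block 2: place 85 MB, 43 MB left
memory block 2: place 25 MB, 18 MB left
memory block 3: place 86 MB, 42 MB left
memory block 1: place 59 MB, 13 MB left
memory block 3: place 38 MB, 4 MB left
memory block 4: place 32 MB, 96 MB left
memory block 5: place 126 MB, 2 MB left
memory block 4: place 56 MB, 40 MB left
memory block 6: place 94 MB, 34 MB left
memory block 7: place 82 MB, 46 MB left
memory block 8: place 111 MB, 17 MB left
memory block 6: place 20 MB, 14 MB left
memory block 4: place 23 MB, 17 MB left
Final memory blocks: [56,59] [85,25] [86,38] [32,56,23] [126] [94,20] [82] [111].

8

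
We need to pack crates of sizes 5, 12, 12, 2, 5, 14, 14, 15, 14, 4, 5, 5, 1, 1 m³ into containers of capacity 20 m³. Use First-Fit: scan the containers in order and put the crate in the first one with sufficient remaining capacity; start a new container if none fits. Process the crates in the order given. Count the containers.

6

container 1: place 5 m³, 15 m³ left
container 1: place 12 m³, 3 m³ left
container 2: place 12 m³, 8 m³ left
container 1: place 2 m³, 1 m³ left
container 2: place 5 m³, 3 m³ left
container 3: place 14 m³, 6 m³ left
container 4: place 14 m³, 6 m³ left
container 5: place 15 m³, 5 m³ left
container 6: place 14 m³, 6 m³ left
container 3: place 4 m³, 2 m³ left
container 4: place 5 m³, 1 m³ left
container 5: place 5 m³, 0 m³ left
container 1: place 1 m³, 0 m³ left
container 2: place 1 m³, 2 m³ left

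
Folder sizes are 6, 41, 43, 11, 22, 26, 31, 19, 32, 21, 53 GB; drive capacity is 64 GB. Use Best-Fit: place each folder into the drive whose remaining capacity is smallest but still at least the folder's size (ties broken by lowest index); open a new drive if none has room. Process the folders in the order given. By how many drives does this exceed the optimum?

1

Best-Fit: [6,41,11] [43,19] [22,26] [31,32] [21] [53] → 6 drives.
Total size 305 GB; any packing needs at least ⌈305/64⌉ = 5 drives.
An optimal packing achieves that bound: [53,11] [43,21] [41,22] [32,31] [26,19,6] → 5 drives.
Excess: 6 − 5 = 1.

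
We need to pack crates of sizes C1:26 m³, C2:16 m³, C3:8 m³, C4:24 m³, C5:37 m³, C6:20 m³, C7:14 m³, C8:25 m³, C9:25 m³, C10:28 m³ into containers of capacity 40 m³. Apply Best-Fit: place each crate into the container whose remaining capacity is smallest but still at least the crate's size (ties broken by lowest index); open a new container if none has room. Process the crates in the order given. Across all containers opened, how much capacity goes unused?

Put C1 (26 m³) in container 1; 14 m³ remain.
Put C2 (16 m³) in container 2; 24 m³ remain.
Put C3 (8 m³) in container 1; 6 m³ remain.
Put C4 (24 m³) in container 2; 0 m³ remain.
Put C5 (37 m³) in container 3; 3 m³ remain.
Put C6 (20 m³) in container 4; 20 m³ remain.
Put C7 (14 m³) in container 4; 6 m³ remain.
Put C8 (25 m³) in container 5; 15 m³ remain.
Put C9 (25 m³) in container 6; 15 m³ remain.
Put C10 (28 m³) in container 7; 12 m³ remain.
7 containers × 40 m³ = 280 m³; used 223 m³; unused 57 m³.

57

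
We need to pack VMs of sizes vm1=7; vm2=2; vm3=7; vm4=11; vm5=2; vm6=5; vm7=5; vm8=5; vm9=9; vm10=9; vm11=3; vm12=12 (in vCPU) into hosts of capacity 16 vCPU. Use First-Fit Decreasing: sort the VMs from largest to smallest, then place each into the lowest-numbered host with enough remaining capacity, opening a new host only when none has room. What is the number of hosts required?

Sorted descending: 12, 11, 9, 9, 7, 7, 5, 5, 5, 3, 2, 2.
host 1: place 12 vCPU, 4 vCPU left
host 2: place 11 vCPU, 5 vCPU left
host 3: place 9 vCPU, 7 vCPU left
host 4: place 9 vCPU, 7 vCPU left
host 3: place 7 vCPU, 0 vCPU left
host 4: place 7 vCPU, 0 vCPU left
host 2: place 5 vCPU, 0 vCPU left
host 5: place 5 vCPU, 11 vCPU left
host 5: place 5 vCPU, 6 vCPU left
host 1: place 3 vCPU, 1 vCPU left
host 5: place 2 vCPU, 4 vCPU left
host 5: place 2 vCPU, 2 vCPU left

5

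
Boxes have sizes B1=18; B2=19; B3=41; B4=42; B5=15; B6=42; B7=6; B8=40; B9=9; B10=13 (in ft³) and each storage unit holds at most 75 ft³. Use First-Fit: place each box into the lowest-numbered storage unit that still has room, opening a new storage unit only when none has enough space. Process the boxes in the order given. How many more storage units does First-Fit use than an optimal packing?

First-Fit: [18,19,15,6,9] [41,13] [42] [42] [40] → 5 storage units.
Total size 245 ft³; any packing needs at least ⌈245/75⌉ = 4 storage units.
An optimal packing achieves that bound: [42,19,13] [42,18,15] [41,9,6] [40] → 4 storage units.
Excess: 5 − 4 = 1.

1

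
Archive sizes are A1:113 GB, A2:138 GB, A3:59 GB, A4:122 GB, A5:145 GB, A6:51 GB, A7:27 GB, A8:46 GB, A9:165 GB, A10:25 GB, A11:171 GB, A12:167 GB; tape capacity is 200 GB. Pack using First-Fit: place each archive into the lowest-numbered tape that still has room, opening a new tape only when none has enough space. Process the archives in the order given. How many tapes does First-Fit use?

Put A1 (113 GB) in tape 1; 87 GB remain.
Put A2 (138 GB) in tape 2; 62 GB remain.
Put A3 (59 GB) in tape 1; 28 GB remain.
Put A4 (122 GB) in tape 3; 78 GB remain.
Put A5 (145 GB) in tape 4; 55 GB remain.
Put A6 (51 GB) in tape 2; 11 GB remain.
Put A7 (27 GB) in tape 1; 1 GB remain.
Put A8 (46 GB) in tape 3; 32 GB remain.
Put A9 (165 GB) in tape 5; 35 GB remain.
Put A10 (25 GB) in tape 3; 7 GB remain.
Put A11 (171 GB) in tape 6; 29 GB remain.
Put A12 (167 GB) in tape 7; 33 GB remain.

7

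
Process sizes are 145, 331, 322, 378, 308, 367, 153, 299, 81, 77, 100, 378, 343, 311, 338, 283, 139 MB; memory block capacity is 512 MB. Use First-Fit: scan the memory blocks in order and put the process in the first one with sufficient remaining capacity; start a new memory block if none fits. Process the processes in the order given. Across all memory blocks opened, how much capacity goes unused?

1279

145 MB → memory block 1 (remaining 367 MB)
331 MB → memory block 1 (remaining 36 MB)
322 MB → memory block 2 (remaining 190 MB)
378 MB → memory block 3 (remaining 134 MB)
308 MB → memory block 4 (remaining 204 MB)
367 MB → memory block 5 (remaining 145 MB)
153 MB → memory block 2 (remaining 37 MB)
299 MB → memory block 6 (remaining 213 MB)
81 MB → memory block 3 (remaining 53 MB)
77 MB → memory block 4 (remaining 127 MB)
100 MB → memory block 4 (remaining 27 MB)
378 MB → memory block 7 (remaining 134 MB)
343 MB → memory block 8 (remaining 169 MB)
311 MB → memory block 9 (remaining 201 MB)
338 MB → memory block 10 (remaining 174 MB)
283 MB → memory block 11 (remaining 229 MB)
139 MB → memory block 5 (remaining 6 MB)
11 memory blocks × 512 MB = 5632 MB; used 4353 MB; unused 1279 MB.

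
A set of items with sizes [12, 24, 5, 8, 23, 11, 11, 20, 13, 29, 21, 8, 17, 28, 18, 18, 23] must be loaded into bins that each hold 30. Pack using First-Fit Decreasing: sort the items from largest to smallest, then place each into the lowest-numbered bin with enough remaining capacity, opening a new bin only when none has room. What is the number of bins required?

Sorted descending: 29, 28, 24, 23, 23, 21, 20, 18, 18, 17, 13, 12, 11, 11, 8, 8, 5.
29 → bin 1 (remaining 1)
28 → bin 2 (remaining 2)
24 → bin 3 (remaining 6)
23 → bin 4 (remaining 7)
23 → bin 5 (remaining 7)
21 → bin 6 (remaining 9)
20 → bin 7 (remaining 10)
18 → bin 8 (remaining 12)
18 → bin 9 (remaining 12)
17 → bin 10 (remaining 13)
13 → bin 10 (remaining 0)
12 → bin 8 (remaining 0)
11 → bin 9 (remaining 1)
11 → bin 11 (remaining 19)
8 → bin 6 (remaining 1)
8 → bin 7 (remaining 2)
5 → bin 3 (remaining 1)
Final bins: [29] [28] [24,5] [23] [23] [21,8] [20,8] [18,12] [18,11] [17,13] [11].

11 bins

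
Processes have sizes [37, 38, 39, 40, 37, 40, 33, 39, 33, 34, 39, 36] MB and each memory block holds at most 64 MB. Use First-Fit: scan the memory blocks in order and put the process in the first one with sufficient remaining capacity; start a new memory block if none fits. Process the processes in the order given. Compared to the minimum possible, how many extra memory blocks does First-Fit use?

0

First-Fit: [37] [38] [39] [40] [37] [40] [33] [39] [33] [34] [39] [36] → 12 memory blocks.
12 processes exceed 32 MB (half the capacity), and no two of those can share a memory block, so at least 12 memory blocks are needed.
So 12 is already optimal.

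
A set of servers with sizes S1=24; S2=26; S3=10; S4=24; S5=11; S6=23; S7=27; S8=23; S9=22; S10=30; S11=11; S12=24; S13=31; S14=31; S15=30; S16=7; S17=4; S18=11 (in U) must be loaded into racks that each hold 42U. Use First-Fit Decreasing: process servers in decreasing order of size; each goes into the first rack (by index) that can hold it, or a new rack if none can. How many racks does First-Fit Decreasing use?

12

Sorted descending: 31, 31, 30, 30, 27, 26, 24, 24, 24, 23, 23, 22, 11, 11, 11, 10, 7, 4.
31U → rack 1 (remaining 11U)
31U → rack 2 (remaining 11U)
30U → rack 3 (remaining 12U)
30U → rack 4 (remaining 12U)
27U → rack 5 (remaining 15U)
26U → rack 6 (remaining 16U)
24U → rack 7 (remaining 18U)
24U → rack 8 (remaining 18U)
24U → rack 9 (remaining 18U)
23U → rack 10 (remaining 19U)
23U → rack 11 (remaining 19U)
22U → rack 12 (remaining 20U)
11U → rack 1 (remaining 0U)
11U → rack 2 (remaining 0U)
11U → rack 3 (remaining 1U)
10U → rack 4 (remaining 2U)
7U → rack 5 (remaining 8U)
4U → rack 5 (remaining 4U)
Final racks: [31,11] [31,11] [30,11] [30,10] [27,7,4] [26] [24] [24] [24] [23] [23] [22].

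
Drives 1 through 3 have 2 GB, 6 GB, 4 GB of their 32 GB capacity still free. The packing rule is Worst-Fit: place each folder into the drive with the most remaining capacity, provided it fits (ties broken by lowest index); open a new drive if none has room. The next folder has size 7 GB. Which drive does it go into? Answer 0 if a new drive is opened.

No drive has ≥ 7 GB free, so a new drive is opened.

0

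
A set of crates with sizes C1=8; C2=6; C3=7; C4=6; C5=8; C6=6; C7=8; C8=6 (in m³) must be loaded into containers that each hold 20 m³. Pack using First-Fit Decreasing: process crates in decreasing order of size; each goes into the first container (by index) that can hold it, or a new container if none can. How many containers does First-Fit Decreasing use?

Sorted descending: 8, 8, 8, 7, 6, 6, 6, 6.
Put 8 m³ in container 1; 12 m³ remain.
Put 8 m³ in container 1; 4 m³ remain.
Put 8 m³ in container 2; 12 m³ remain.
Put 7 m³ in container 2; 5 m³ remain.
Put 6 m³ in container 3; 14 m³ remain.
Put 6 m³ in container 3; 8 m³ remain.
Put 6 m³ in container 3; 2 m³ remain.
Put 6 m³ in container 4; 14 m³ remain.

4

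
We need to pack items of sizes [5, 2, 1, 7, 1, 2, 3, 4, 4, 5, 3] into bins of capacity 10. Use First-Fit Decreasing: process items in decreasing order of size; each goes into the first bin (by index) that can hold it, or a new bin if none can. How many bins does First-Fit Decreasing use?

4

Sorted descending: 7, 5, 5, 4, 4, 3, 3, 2, 2, 1, 1.
Put 7 in bin 1; 3 remain.
Put 5 in bin 2; 5 remain.
Put 5 in bin 2; 0 remain.
Put 4 in bin 3; 6 remain.
Put 4 in bin 3; 2 remain.
Put 3 in bin 1; 0 remain.
Put 3 in bin 4; 7 remain.
Put 2 in bin 3; 0 remain.
Put 2 in bin 4; 5 remain.
Put 1 in bin 4; 4 remain.
Put 1 in bin 4; 3 remain.
Final bins: [7,3] [5,5] [4,4,2] [3,2,1,1].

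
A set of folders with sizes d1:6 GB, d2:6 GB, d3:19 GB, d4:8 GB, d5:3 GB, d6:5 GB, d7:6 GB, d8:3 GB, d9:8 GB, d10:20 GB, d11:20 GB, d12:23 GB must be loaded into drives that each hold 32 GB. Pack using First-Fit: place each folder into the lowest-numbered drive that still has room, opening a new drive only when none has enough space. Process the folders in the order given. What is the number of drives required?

5

Put d1 (6 GB) in drive 1; 26 GB remain.
Put d2 (6 GB) in drive 1; 20 GB remain.
Put d3 (19 GB) in drive 1; 1 GB remain.
Put d4 (8 GB) in drive 2; 24 GB remain.
Put d5 (3 GB) in drive 2; 21 GB remain.
Put d6 (5 GB) in drive 2; 16 GB remain.
Put d7 (6 GB) in drive 2; 10 GB remain.
Put d8 (3 GB) in drive 2; 7 GB remain.
Put d9 (8 GB) in drive 3; 24 GB remain.
Put d10 (20 GB) in drive 3; 4 GB remain.
Put d11 (20 GB) in drive 4; 12 GB remain.
Put d12 (23 GB) in drive 5; 9 GB remain.
Final drives: [6,6,19] [8,3,5,6,3] [8,20] [20] [23].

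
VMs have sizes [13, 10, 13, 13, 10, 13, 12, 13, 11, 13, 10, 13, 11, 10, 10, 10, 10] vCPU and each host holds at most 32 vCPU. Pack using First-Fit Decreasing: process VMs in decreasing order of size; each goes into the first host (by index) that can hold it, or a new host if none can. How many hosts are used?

Sorted descending: 13, 13, 13, 13, 13, 13, 13, 12, 11, 11, 10, 10, 10, 10, 10, 10, 10.
13 vCPU → host 1 (remaining 19 vCPU)
13 vCPU → host 1 (remaining 6 vCPU)
13 vCPU → host 2 (remaining 19 vCPU)
13 vCPU → host 2 (remaining 6 vCPU)
13 vCPU → host 3 (remaining 19 vCPU)
13 vCPU → host 3 (remaining 6 vCPU)
13 vCPU → host 4 (remaining 19 vCPU)
12 vCPU → host 4 (remaining 7 vCPU)
11 vCPU → host 5 (remaining 21 vCPU)
11 vCPU → host 5 (remaining 10 vCPU)
10 vCPU → host 5 (remaining 0 vCPU)
10 vCPU → host 6 (remaining 22 vCPU)
10 vCPU → host 6 (remaining 12 vCPU)
10 vCPU → host 6 (remaining 2 vCPU)
10 vCPU → host 7 (remaining 22 vCPU)
10 vCPU → host 7 (remaining 12 vCPU)
10 vCPU → host 7 (remaining 2 vCPU)
Final hosts: [13,13] [13,13] [13,13] [13,12] [11,11,10] [10,10,10] [10,10,10].

7 hosts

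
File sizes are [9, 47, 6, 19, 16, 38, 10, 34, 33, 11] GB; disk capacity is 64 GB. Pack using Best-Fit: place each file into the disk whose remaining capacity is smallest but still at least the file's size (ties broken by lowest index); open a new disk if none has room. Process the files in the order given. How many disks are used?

5

Put 9 GB in disk 1; 55 GB remain.
Put 47 GB in disk 1; 8 GB remain.
Put 6 GB in disk 1; 2 GB remain.
Put 19 GB in disk 2; 45 GB remain.
Put 16 GB in disk 2; 29 GB remain.
Put 38 GB in disk 3; 26 GB remain.
Put 10 GB in disk 3; 16 GB remain.
Put 34 GB in disk 4; 30 GB remain.
Put 33 GB in disk 5; 31 GB remain.
Put 11 GB in disk 3; 5 GB remain.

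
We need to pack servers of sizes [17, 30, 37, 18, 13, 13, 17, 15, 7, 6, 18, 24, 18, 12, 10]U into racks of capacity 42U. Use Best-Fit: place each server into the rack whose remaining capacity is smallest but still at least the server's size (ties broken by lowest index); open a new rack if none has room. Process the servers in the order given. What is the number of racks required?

7 racks

rack 1: place 17U, 25U left
rack 2: place 30U, 12U left
rack 3: place 37U, 5U left
rack 1: place 18U, 7U left
rack 4: place 13U, 29U left
rack 4: place 13U, 16U left
rack 5: place 17U, 25U left
rack 4: place 15U, 1U left
rack 1: place 7U, 0U left
rack 2: place 6U, 6U left
rack 5: place 18U, 7U left
rack 6: place 24U, 18U left
rack 6: place 18U, 0U left
rack 7: place 12U, 30U left
rack 7: place 10U, 20U left
Final racks: [17,18,7] [30,6] [37] [13,13,15] [17,18] [24,18] [12,10].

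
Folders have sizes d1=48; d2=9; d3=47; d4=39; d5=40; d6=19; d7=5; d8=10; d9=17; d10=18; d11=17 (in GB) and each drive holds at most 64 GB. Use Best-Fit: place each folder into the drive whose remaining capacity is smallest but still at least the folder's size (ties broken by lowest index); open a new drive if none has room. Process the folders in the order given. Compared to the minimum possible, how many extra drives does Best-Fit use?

Best-Fit: [48,9] [47,10] [39,17] [40,19,5] [18,17] → 5 drives.
Total size 269 GB; any packing needs at least ⌈269/64⌉ = 5 drives.
So 5 is already optimal.

0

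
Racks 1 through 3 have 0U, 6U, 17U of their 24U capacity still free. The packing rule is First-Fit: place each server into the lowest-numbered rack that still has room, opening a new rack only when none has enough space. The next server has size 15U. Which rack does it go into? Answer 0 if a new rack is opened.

Racks with room: rack 3 (17U).
The first with room is rack 3.

3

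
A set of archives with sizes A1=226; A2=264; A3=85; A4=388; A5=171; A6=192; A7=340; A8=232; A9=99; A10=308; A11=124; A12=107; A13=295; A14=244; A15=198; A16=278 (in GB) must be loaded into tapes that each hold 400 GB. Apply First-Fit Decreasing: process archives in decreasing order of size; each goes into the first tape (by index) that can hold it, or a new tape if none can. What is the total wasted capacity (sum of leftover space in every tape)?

449

Sorted descending: 388, 340, 308, 295, 278, 264, 244, 232, 226, 198, 192, 171, 124, 107, 99, 85.
388 GB → tape 1 (remaining 12 GB)
340 GB → tape 2 (remaining 60 GB)
308 GB → tape 3 (remaining 92 GB)
295 GB → tape 4 (remaining 105 GB)
278 GB → tape 5 (remaining 122 GB)
264 GB → tape 6 (remaining 136 GB)
244 GB → tape 7 (remaining 156 GB)
232 GB → tape 8 (remaining 168 GB)
226 GB → tape 9 (remaining 174 GB)
198 GB → tape 10 (remaining 202 GB)
192 GB → tape 10 (remaining 10 GB)
171 GB → tape 9 (remaining 3 GB)
124 GB → tape 6 (remaining 12 GB)
107 GB → tape 5 (remaining 15 GB)
99 GB → tape 4 (remaining 6 GB)
85 GB → tape 3 (remaining 7 GB)
10 tapes × 400 GB = 4000 GB; used 3551 GB; unused 449 GB.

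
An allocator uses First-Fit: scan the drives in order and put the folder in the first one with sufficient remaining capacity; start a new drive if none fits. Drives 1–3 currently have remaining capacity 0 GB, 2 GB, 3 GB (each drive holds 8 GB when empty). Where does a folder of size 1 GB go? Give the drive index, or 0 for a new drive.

2

Drives with room: drive 2 (2 GB), drive 3 (3 GB).
The first with room is drive 2.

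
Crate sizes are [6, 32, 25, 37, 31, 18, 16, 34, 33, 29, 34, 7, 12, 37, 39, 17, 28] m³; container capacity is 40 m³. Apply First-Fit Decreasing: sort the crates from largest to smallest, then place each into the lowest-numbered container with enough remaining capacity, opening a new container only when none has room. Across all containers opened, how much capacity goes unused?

Sorted descending: 39, 37, 37, 34, 34, 33, 32, 31, 29, 28, 25, 18, 17, 16, 12, 7, 6.
container 1: place 39 m³, 1 m³ left
container 2: place 37 m³, 3 m³ left
container 3: place 37 m³, 3 m³ left
container 4: place 34 m³, 6 m³ left
container 5: place 34 m³, 6 m³ left
container 6: place 33 m³, 7 m³ left
container 7: place 32 m³, 8 m³ left
container 8: place 31 m³, 9 m³ left
container 9: place 29 m³, 11 m³ left
container 10: place 28 m³, 12 m³ left
container 11: place 25 m³, 15 m³ left
container 12: place 18 m³, 22 m³ left
container 12: place 17 m³, 5 m³ left
container 13: place 16 m³, 24 m³ left
container 10: place 12 m³, 0 m³ left
container 6: place 7 m³, 0 m³ left
container 4: place 6 m³, 0 m³ left
13 containers × 40 m³ = 520 m³; used 435 m³; unused 85 m³.

85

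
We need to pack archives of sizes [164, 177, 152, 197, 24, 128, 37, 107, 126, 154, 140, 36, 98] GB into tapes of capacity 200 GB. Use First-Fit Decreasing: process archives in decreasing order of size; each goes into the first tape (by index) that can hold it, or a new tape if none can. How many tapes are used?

Sorted descending: 197, 177, 164, 154, 152, 140, 128, 126, 107, 98, 37, 36, 24.
Put 197 GB in tape 1; 3 GB remain.
Put 177 GB in tape 2; 23 GB remain.
Put 164 GB in tape 3; 36 GB remain.
Put 154 GB in tape 4; 46 GB remain.
Put 152 GB in tape 5; 48 GB remain.
Put 140 GB in tape 6; 60 GB remain.
Put 128 GB in tape 7; 72 GB remain.
Put 126 GB in tape 8; 74 GB remain.
Put 107 GB in tape 9; 93 GB remain.
Put 98 GB in tape 10; 102 GB remain.
Put 37 GB in tape 4; 9 GB remain.
Put 36 GB in tape 3; 0 GB remain.
Put 24 GB in tape 5; 24 GB remain.
Final tapes: [197] [177] [164,36] [154,37] [152,24] [140] [128] [126] [107] [98].

10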